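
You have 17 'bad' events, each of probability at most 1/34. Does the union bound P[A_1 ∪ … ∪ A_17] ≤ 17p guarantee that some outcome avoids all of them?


Union bound: P[∪_{i=1}^{17} A_i] ≤ Σ_i P[A_i] ≤ 17·p = 17·(1/34) = 1/2.
Numerically: 1/2 ≈ 0.5000000.
Is 1/2 < 1? YES.
Since P[∪ A_i] ≤ 1/2 < 1, the complement has P[∩ A_i^c] ≥ 1 − 1/2 = 1/2 > 0, so some outcome avoids every A_i.

17·p = 1/2 ≈ 0.5000000; existence CERTIFIED by the union bound.


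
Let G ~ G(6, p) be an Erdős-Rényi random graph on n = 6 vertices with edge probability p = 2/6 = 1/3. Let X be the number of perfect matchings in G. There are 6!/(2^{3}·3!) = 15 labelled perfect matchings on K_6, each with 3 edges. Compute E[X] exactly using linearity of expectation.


K_6 has 6!/(2^{3}·3!) = 15 labelled perfect matchings.
For each such perfect matching H, let X_H = 1 if all 3 edges of H are present in G. Then P[X_H = 1] = p^{3} = (1/3)^{3} = 1/27.
By linearity of expectation: E[X] = Σ_H E[X_H] = 15 · p^{3} = 15 · 1/27 = 5/9.
Numerically: E[X] ≈ 0.5556.

E[X] = 15 · (1/3)^{3} = 5/9 ≈ 0.5556.


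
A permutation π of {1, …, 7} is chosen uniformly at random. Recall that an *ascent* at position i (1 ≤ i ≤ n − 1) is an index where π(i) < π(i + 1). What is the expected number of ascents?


Write X = Σ X_I over i = 1, …, 6, with X_I the indicator of one ascent.
There are 6 indicators.
For each fixed i, the pair (π(i), π(i+1)) is a uniformly random ordered pair of distinct values from {1, …, 7}; by symmetry P[π(i) < π(i+1)] = 1/2.
By linearity: E[X] = 6 · (1/2) = (7 − 1) · (1/2) = 3 ≈ 3.000000.

E[X] = 3 = 3.000000.


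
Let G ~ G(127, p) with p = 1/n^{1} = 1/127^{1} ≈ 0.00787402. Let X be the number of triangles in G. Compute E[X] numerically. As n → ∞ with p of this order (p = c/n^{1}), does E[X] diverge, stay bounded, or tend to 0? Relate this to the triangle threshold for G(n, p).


Number of potential triangles: C(127, 3) = 333375.
Each occurs with probability p³ ≈ (0.00787402)³ ≈ 4.88189953e-07.
By linearity: E[X] = C(127, 3)·p³ ≈ 333375 · 4.88189953e-07 ≈ 0.162750.
Here α = 1, so p = 1/n is exactly at the triangle threshold p ~ 1/n. Asymptotically E[X] → c³/6 = 1³/6 = 1/6 ≈ 0.166667, a bounded constant. In this regime the triangle count is asymptotically Poisson(c³/6).

E[X] ≈ 0.162750; in regime p = Θ(1/n^{1}) E[X] stays bounded (at the triangle threshold p ~ 1/n).


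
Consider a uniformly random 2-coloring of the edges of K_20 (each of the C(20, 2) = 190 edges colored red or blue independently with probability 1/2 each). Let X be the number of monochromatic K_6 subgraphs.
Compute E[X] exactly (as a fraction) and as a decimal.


Let X = Σ_S X_S over the C(20, 6) = 38760 subsets S of size 6, where X_S = 1 if the K_6 on S is monochromatic.
For a fixed S, the K_6 on S has C(6, 2) = 15 edges. P[all 15 edges red] = (1/2)^15, and likewise for blue, so P[monochromatic] = 2·(1/2)^15 = 2^{1 − 15} = 1/16384.
By linearity of expectation: E[X] = C(20, 6) · 2^{1 − 15} = 38760 · 1/16384 = 4845/2048.
Numerically: E[X] ≈ 2.36572.

E[X] = C(20,6)·2^(1−C(6,2)) = 4845/2048 ≈ 2.36572.


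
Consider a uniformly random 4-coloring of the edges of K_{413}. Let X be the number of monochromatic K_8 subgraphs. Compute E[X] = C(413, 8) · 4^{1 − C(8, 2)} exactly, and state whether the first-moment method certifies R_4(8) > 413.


E[X] = C(413, 8) · 4^{1 − 28} = 19609040195022817 · 4^{−27} = 19609040195022817/18014398509481984.
As a reduced fraction: E[X] = 19609040195022817/18014398509481984 ≈ 1.088520.
Is E[X] < 1? NO.
Since E[X] ≥ 1, the first-moment bound is inconclusive at n = 413; it does NOT by itself certify R_4(8) > 413.

E[X] = 19609040195022817/18014398509481984 ≈ 1.088520; E[X] ≥ 1; first-moment method inconclusive here.


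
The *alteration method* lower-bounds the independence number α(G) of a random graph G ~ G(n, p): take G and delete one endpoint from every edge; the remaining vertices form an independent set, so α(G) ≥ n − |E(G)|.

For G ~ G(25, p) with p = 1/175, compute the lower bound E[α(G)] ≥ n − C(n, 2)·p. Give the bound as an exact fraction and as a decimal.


E[|E(G)|] = C(25, 2)·p = 300 · (1/175) = 12/7.
E[α(G)] ≥ n − E[|E(G)|] = 25 − 12/7 = 163/7.
Numerically: ≈ 23.285714.
(This is only a lower bound; the true E[α(G)] may be larger.)

E[α(G)] ≥ 163/7 ≈ 23.285714.


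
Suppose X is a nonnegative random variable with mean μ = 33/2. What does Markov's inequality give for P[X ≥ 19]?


μ = E[X] = 33/2, a = 19.
Markov: P[X ≥ 19] ≤ μ/a = (33/2)/19 = 33/38.
Numerically: ≈ 0.868.
(Since a = 19 > μ = 16.500, the bound 33/38 is < 1 and informative.)

P[X ≥ 19] ≤ 33/38 ≈ 0.868.


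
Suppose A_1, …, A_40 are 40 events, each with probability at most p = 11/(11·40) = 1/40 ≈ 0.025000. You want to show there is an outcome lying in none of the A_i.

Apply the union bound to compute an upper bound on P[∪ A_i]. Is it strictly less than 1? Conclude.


Union bound: P[∪_{i=1}^{40} A_i] ≤ Σ_i P[A_i] ≤ 40·p = 40·(1/40) = 1.
Numerically: 1 ≈ 1.000000.
Is 1 < 1? NO.
Since the bound 1 is ≥ 1, the union bound is uninformative here; it does NOT by itself certify existence.

40·p = 1 ≈ 1.000000; existence NOT certified by the union bound.


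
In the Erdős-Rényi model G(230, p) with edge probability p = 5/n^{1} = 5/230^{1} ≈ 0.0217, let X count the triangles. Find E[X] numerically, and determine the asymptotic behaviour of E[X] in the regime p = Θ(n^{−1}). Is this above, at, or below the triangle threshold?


Number of potential triangles: C(230, 3) = 2001460.
Each occurs with probability p³ ≈ (0.0217)³ ≈ 1.02737e-05.
By linearity: E[X] = C(230, 3)·p³ ≈ 2001460 · 1.02737e-05 ≈ 20.562.
Here α = 1, so p = 5/n is exactly at the triangle threshold p ~ 1/n. Asymptotically E[X] → c³/6 = 5³/6 = 125/6 ≈ 20.833, a bounded constant. In this regime the triangle count is asymptotically Poisson(c³/6).

E[X] ≈ 20.562; in regime p = Θ(1/n^{1}) E[X] stays bounded (at the triangle threshold p ~ 1/n).


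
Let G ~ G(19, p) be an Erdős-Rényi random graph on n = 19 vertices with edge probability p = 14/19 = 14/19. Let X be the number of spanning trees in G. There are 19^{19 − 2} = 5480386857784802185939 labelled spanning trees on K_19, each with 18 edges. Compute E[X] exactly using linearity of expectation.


K_19 has 19^{19 − 2} = 5480386857784802185939 labelled spanning trees.
For each such spanning tree H, let X_H = 1 if all 18 edges of H are present in G. Then P[X_H = 1] = p^{18} = (14/19)^{18} = 426878854210636742656/104127350297911241532841.
By linearity: E[X] = Σ_H E[X_H] = 5480386857784802185939 · p^{18} = 5480386857784802185939 · 426878854210636742656/104127350297911241532841 = 426878854210636742656/19.
Numerically: E[X] ≈ 2.24673e+19.

E[X] = 5480386857784802185939 · (14/19)^{18} = 426878854210636742656/19 ≈ 2.24673e+19.


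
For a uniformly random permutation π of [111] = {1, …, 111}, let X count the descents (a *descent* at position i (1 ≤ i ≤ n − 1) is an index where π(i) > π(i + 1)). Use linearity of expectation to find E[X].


Write X = Σ X_I over i = 1, …, 110, with X_I the indicator of one descent.
There are 110 indicators.
For each fixed i, the pair (π(i), π(i+1)) is a uniformly random ordered pair of distinct values from {1, …, 111}; by symmetry P[π(i) > π(i+1)] = 1/2.
By linearity: E[X] = 110 · (1/2) = (111 − 1) · (1/2) = 55 ≈ 55.0000.

E[X] = 55 = 55.0000.


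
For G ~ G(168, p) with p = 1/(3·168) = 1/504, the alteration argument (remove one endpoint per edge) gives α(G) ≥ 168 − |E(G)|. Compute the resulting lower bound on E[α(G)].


E[|E(G)|] = C(168, 2)·p = 14028 · (1/504) = 167/6.
E[α(G)] ≥ n − E[|E(G)|] = 168 − 167/6 = 841/6.
Numerically: ≈ 140.166667.
(This is only a lower bound; the true E[α(G)] may be larger.)

E[α(G)] ≥ 841/6 ≈ 140.166667.


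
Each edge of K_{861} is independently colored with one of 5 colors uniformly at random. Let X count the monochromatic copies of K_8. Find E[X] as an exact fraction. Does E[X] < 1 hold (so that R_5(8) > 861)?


E[X] = C(861, 8) · 5^{1 − 28} = 7250034996615275865 · 5^{−27} = 7250034996615275865/7450580596923828125.
As a reduced fraction: E[X] = 1450006999323055173/1490116119384765625 ≈ 0.973083.
Is E[X] < 1? YES.
Since E[X] < 1, there exists a 5-coloring of K_{861} with no monochromatic K_8; hence R_5(8) > 861.

E[X] = 1450006999323055173/1490116119384765625 ≈ 0.973083; E[X] < 1, so R_5(8) > 861.


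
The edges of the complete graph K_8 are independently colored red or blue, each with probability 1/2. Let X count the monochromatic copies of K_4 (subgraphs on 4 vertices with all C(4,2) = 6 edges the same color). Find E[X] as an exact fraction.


Let X = Σ_S X_S over the C(8, 4) = 70 subsets S of size 4, where X_S = 1 if the K_4 on S is monochromatic.
For a fixed S, the K_4 on S has C(4, 2) = 6 edges. P[all 6 edges red] = (1/2)^6, and likewise for blue, so P[monochromatic] = 2·(1/2)^6 = 2^{1 − 6} = 1/32.
By linearity: E[X] = C(8, 4) · 2^{1 − 6} = 70 · 1/32 = 35/16.
Numerically: E[X] ≈ 2.188.

E[X] = C(8,4)·2^(1−C(4,2)) = 35/16 ≈ 2.188.


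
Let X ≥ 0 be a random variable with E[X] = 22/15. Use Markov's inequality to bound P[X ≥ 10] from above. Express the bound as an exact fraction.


μ = E[X] = 22/15, a = 10.
Markov: P[X ≥ 10] ≤ μ/a = (22/15)/10 = 11/75.
Numerically: ≈ 0.146667.
(Since a = 10 > μ = 1.466667, the bound 11/75 is < 1 and informative.)

P[X ≥ 10] ≤ 11/75 ≈ 0.146667.


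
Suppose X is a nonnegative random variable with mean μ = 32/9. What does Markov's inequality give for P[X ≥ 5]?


μ = E[X] = 32/9, a = 5.
Markov: P[X ≥ 5] ≤ μ/a = (32/9)/5 = 32/45.
Numerically: ≈ 0.711111.
(Since a = 5 > μ = 3.555556, the bound 32/45 is < 1 and informative.)

P[X ≥ 5] ≤ 32/45 ≈ 0.711111.


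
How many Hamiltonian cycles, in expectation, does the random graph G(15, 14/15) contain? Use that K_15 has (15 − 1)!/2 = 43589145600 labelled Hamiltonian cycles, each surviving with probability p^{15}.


K_15 has (15 − 1)!/2 = 43589145600 labelled Hamiltonian cycles.
For each such Hamiltonian cycle H, let X_H = 1 if all 15 edges of H are present in G. Then P[X_H = 1] = p^{15} = (14/15)^{15} = 155568095557812224/437893890380859375.
Summing the indicators: E[X] = Σ_H E[X_H] = 43589145600 · p^{15} = 43589145600 · 155568095557812224/437893890380859375 = 1116227221067356419653632/72081298828125.
Numerically: E[X] ≈ 1.549e+10.

E[X] = 43589145600 · (14/15)^{15} = 1116227221067356419653632/72081298828125 ≈ 1.549e+10.


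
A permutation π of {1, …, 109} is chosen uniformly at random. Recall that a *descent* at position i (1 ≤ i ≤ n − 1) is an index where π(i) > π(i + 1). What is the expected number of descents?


Write X = Σ X_I over i = 1, …, 108, with X_I the indicator of one descent.
There are 108 indicators.
For each fixed i, the pair (π(i), π(i+1)) is a uniformly random ordered pair of distinct values from {1, …, 109}; by symmetry P[π(i) > π(i+1)] = 1/2.
By linearity: E[X] = 108 · (1/2) = (109 − 1) · (1/2) = 54 ≈ 54.0000.

E[X] = 54 = 54.0000.


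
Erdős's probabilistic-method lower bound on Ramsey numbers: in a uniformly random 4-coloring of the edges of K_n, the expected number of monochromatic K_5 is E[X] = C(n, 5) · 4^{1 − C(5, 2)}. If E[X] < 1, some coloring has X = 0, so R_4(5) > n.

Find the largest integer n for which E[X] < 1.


We need C(n, 5) · 4^{1 − 10} < 1, i.e. C(n, 5) < 4^{10 − 1} = 262144.
Check values of n near the boundary:
  n = 29: C(29, 5) = 118755; 118755 < 262144? YES
  n = 30: C(30, 5) = 142506; 142506 < 262144? YES
  n = 31: C(31, 5) = 169911; 169911 < 262144? YES
  n = 32: C(32, 5) = 201376; 201376 < 262144? YES
  n = 33: C(33, 5) = 237336; 237336 < 262144? YES
  n = 34: C(34, 5) = 278256; 278256 < 262144? NO
The largest n with C(n, 5) < 262144 is n = 33 (where E[X] = 29667/32768 ≈ 0.90536). Hence R_4(5) > 33, i.e. R_4(5) ≥ 34.

Largest n = 33; hence R_4(5) > 33.


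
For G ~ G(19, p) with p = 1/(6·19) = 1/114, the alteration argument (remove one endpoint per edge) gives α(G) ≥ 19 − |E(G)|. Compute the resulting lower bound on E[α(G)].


E[|E(G)|] = C(19, 2)·p = 171 · (1/114) = 3/2.
E[α(G)] ≥ n − E[|E(G)|] = 19 − 3/2 = 35/2.
Numerically: ≈ 17.50000.
(This is only a lower bound; the true E[α(G)] may be larger.)

E[α(G)] ≥ 35/2 ≈ 17.50000.


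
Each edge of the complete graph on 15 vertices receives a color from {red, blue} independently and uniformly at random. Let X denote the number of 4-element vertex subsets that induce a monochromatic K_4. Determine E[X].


Let X = Σ_S X_S over the C(15, 4) = 1365 subsets S of size 4, where X_S = 1 if the K_4 on S is monochromatic.
For a fixed S, the K_4 on S has C(4, 2) = 6 edges. P[all 6 edges red] = (1/2)^6, and likewise for blue, so P[monochromatic] = 2·(1/2)^6 = 2^{1 − 6} = 1/32.
By linearity of expectation: E[X] = C(15, 4) · 2^{1 − 6} = 1365 · 1/32 = 1365/32.
Numerically: E[X] ≈ 42.6562.

E[X] = C(15,4)·2^(1−C(4,2)) = 1365/32 ≈ 42.6562.


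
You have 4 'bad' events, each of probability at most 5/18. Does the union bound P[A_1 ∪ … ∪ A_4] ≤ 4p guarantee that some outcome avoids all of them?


Union bound: P[∪_{i=1}^{4} A_i] ≤ Σ_i P[A_i] ≤ 4·p = 4·(5/18) = 10/9.
Numerically: 10/9 ≈ 1.111.
Is 10/9 < 1? NO.
Since the bound 10/9 is ≥ 1, the union bound is uninformative here; it does NOT by itself certify existence.

4·p = 10/9 ≈ 1.111; existence NOT certified by the union bound.


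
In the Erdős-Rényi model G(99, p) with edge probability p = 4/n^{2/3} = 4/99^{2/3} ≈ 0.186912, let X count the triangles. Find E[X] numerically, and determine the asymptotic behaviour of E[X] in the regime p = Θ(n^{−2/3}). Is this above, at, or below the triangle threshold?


Number of potential triangles: C(99, 3) = 156849.
Each occurs with probability p³ ≈ (0.186912)³ ≈ 6.52994592e-03.
By linearity: E[X] = C(99, 3)·p³ ≈ 156849 · 6.52994592e-03 ≈ 1024.215488.
Since α = 2/3 < 1, p = c/n^{2/3} ≫ 1/n is above the triangle threshold p ~ 1/n. Asymptotically E[X] ~ (c³/6)·n^{3(1−α)} = (4³/6)·n^{1} → ∞; triangles are abundant w.h.p.

E[X] ≈ 1024.215488; in regime p = Θ(1/n^{2/3}) E[X] diverges (above the triangle threshold p ~ 1/n).


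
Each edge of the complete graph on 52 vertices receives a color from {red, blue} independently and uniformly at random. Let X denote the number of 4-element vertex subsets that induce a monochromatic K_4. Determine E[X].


Let X = Σ_S X_S over the C(52, 4) = 270725 subsets S of size 4, where X_S = 1 if the K_4 on S is monochromatic.
For a fixed S, the K_4 on S has C(4, 2) = 6 edges. P[all 6 edges red] = (1/2)^6, and likewise for blue, so P[monochromatic] = 2·(1/2)^6 = 2^{1 − 6} = 1/32.
By linearity of expectation: E[X] = C(52, 4) · 2^{1 − 6} = 270725 · 1/32 = 270725/32.
Numerically: E[X] ≈ 8460.15625.

E[X] = C(52,4)·2^(1−C(4,2)) = 270725/32 ≈ 8460.15625.


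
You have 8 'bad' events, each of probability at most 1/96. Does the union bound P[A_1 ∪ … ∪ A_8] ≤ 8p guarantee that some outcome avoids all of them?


Union bound: P[∪_{i=1}^{8} A_i] ≤ Σ_i P[A_i] ≤ 8·p = 8·(1/96) = 1/12.
Numerically: 1/12 ≈ 0.083.
Is 1/12 < 1? YES.
Since P[∪ A_i] ≤ 1/12 < 1, the complement has P[∩ A_i^c] ≥ 1 − 1/12 = 11/12 > 0, so some outcome avoids every A_i.

8·p = 1/12 ≈ 0.083; existence CERTIFIED by the union bound.


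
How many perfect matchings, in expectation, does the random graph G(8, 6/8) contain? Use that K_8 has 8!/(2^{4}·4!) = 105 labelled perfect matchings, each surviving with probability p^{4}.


K_8 has 8!/(2^{4}·4!) = 105 labelled perfect matchings.
For each such perfect matching H, let X_H = 1 if all 4 edges of H are present in G. Then P[X_H = 1] = p^{4} = (3/4)^{4} = 81/256.
By linearity of expectation: E[X] = Σ_H E[X_H] = 105 · p^{4} = 105 · 81/256 = 8505/256.
Numerically: E[X] ≈ 33.223.

E[X] = 105 · (3/4)^{4} = 8505/256 ≈ 33.223.


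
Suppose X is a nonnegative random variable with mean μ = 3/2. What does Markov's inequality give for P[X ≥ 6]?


μ = E[X] = 3/2, a = 6.
Markov: P[X ≥ 6] ≤ μ/a = (3/2)/6 = 1/4.
Numerically: ≈ 0.25000.
(Since a = 6 > μ = 1.50000, the bound 1/4 is < 1 and informative.)

P[X ≥ 6] ≤ 1/4 ≈ 0.25000.


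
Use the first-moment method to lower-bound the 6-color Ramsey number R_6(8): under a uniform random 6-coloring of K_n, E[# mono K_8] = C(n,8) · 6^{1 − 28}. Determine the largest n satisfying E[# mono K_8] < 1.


We need C(n, 8) · 6^{1 − 28} < 1, i.e. C(n, 8) < 6^{28 − 1} = 1023490369077469249536.
Check values of n near the boundary:
  n = 1592: C(1592, 8) = 1005480414540892933435; 1005480414540892933435 < 1023490369077469249536? YES
  n = 1593: C(1593, 8) = 1010555394551193970323; 1010555394551193970323 < 1023490369077469249536? YES
  n = 1594: C(1594, 8) = 1015652773590544255167; 1015652773590544255167 < 1023490369077469249536? YES
  n = 1595: C(1595, 8) = 1020772636343363633895; 1020772636343363633895 < 1023490369077469249536? YES
  n = 1596: C(1596, 8) = 1025915067760710553965; 1025915067760710553965 < 1023490369077469249536? NO
  n = 1597: C(1597, 8) = 1031080153060953275445; 1031080153060953275445 < 1023490369077469249536? NO
The largest n with C(n, 8) < 1023490369077469249536 is n = 1595 (where E[X] = 113419181815929292655/113721152119718805504 ≈ 0.99734). Hence R_6(8) > 1595, i.e. R_6(8) ≥ 1596.

Largest n = 1595; hence R_6(8) > 1595.


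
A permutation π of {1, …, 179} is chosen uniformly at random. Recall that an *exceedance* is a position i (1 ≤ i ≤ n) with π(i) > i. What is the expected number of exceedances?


Write X = Σ_{i=1}^{179} X_i, where X_i = 1_{π(i) > i}.
For each fixed i, π(i) is uniform over {1, …, 179} (marginal of a uniform permutation), so P[π(i) > i] = (n − i)/n. Summing: Σ_{i=1}^{179} (n − i)/n = (0 + 1 + … + 178)/179 = 179(179 − 1)/(2·179) = (179 − 1)/2.
Hence E[X] = Σ_{i=1}^{179} (179 − i)/179 = 89 ≈ 89.0000.

E[X] = 89 = 89.0000.


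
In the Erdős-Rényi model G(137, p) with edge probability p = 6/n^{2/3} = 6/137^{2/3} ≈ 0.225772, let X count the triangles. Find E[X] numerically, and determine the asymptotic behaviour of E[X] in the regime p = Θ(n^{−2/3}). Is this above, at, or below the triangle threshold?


Number of potential triangles: C(137, 3) = 419220.
Each occurs with probability p³ ≈ (0.225772)³ ≈ 1.15083382e-02.
By linearity: E[X] = C(137, 3)·p³ ≈ 419220 · 1.15083382e-02 ≈ 4824.525547.
Since α = 2/3 < 1, p = c/n^{2/3} ≫ 1/n is above the triangle threshold p ~ 1/n. Asymptotically E[X] ~ (c³/6)·n^{3(1−α)} = (6³/6)·n^{1} → ∞; triangles are abundant w.h.p.

E[X] ≈ 4824.525547; in regime p = Θ(1/n^{2/3}) E[X] diverges (above the triangle threshold p ~ 1/n).


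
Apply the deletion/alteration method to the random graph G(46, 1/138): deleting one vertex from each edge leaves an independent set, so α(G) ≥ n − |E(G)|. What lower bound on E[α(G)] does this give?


E[|E(G)|] = C(46, 2)·p = 1035 · (1/138) = 15/2.
E[α(G)] ≥ n − E[|E(G)|] = 46 − 15/2 = 77/2.
Numerically: ≈ 38.500000.
(This is only a lower bound; the true E[α(G)] may be larger.)

E[α(G)] ≥ 77/2 ≈ 38.500000.


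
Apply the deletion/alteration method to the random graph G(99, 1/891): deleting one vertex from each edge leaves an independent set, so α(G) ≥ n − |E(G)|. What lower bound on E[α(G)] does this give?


E[|E(G)|] = C(99, 2)·p = 4851 · (1/891) = 49/9.
E[α(G)] ≥ n − E[|E(G)|] = 99 − 49/9 = 842/9.
Numerically: ≈ 93.556.
(This is only a lower bound; the true E[α(G)] may be larger.)

E[α(G)] ≥ 842/9 ≈ 93.556.


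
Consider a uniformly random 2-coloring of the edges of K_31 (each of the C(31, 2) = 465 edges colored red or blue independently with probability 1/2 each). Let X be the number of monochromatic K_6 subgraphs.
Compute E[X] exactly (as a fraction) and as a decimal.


Let X = Σ_S X_S over the C(31, 6) = 736281 subsets S of size 6, where X_S = 1 if the K_6 on S is monochromatic.
For a fixed S, the K_6 on S has C(6, 2) = 15 edges. P[all 15 edges red] = (1/2)^15, and likewise for blue, so P[monochromatic] = 2·(1/2)^15 = 2^{1 − 15} = 1/16384.
By linearity: E[X] = C(31, 6) · 2^{1 − 15} = 736281 · 1/16384 = 736281/16384.
Numerically: E[X] ≈ 44.9390.

E[X] = C(31,6)·2^(1−C(6,2)) = 736281/16384 ≈ 44.9390.


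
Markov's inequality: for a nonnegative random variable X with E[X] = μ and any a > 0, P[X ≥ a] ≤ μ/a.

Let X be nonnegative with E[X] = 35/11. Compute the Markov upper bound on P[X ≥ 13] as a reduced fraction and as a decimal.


μ = E[X] = 35/11, a = 13.
Markov: P[X ≥ 13] ≤ μ/a = (35/11)/13 = 35/143.
Numerically: ≈ 0.244755.
(Since a = 13 > μ = 3.181818, the bound 35/143 is < 1 and informative.)

P[X ≥ 13] ≤ 35/143 ≈ 0.244755.


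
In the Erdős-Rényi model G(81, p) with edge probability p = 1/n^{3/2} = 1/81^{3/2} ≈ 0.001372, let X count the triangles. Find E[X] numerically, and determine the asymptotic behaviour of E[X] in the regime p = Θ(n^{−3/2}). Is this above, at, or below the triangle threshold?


Number of potential triangles: C(81, 3) = 85320.
Each occurs with probability p³ ≈ (0.001372)³ ≈ 2.581175e-09.
By linearity: E[X] = C(81, 3)·p³ ≈ 85320 · 2.581175e-09 ≈ 0.0002.
Since α = 3/2 > 1, p = c/n^{3/2} = o(1/n) is below the triangle threshold p ~ 1/n. Asymptotically E[X] ~ (c³/6)·n^{3(1−α)} = (1³/6)·n^{-1.5} → 0, so by Markov's inequality G has no triangles w.h.p.

E[X] ≈ 0.0002; in regime p = Θ(1/n^{3/2}) E[X] tends to 0 (below the triangle threshold p ~ 1/n).


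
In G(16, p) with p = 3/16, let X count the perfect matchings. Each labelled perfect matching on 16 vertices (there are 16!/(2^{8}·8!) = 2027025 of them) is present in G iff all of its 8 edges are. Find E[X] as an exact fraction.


K_16 has 16!/(2^{8}·8!) = 2027025 labelled perfect matchings.
For each such perfect matching H, let X_H = 1 if all 8 edges of H are present in G. Then P[X_H = 1] = p^{8} = (3/16)^{8} = 6561/4294967296.
By linearity of expectation: E[X] = Σ_H E[X_H] = 2027025 · p^{8} = 2027025 · 6561/4294967296 = 13299311025/4294967296.
Numerically: E[X] ≈ 3.096.

E[X] = 2027025 · (3/16)^{8} = 13299311025/4294967296 ≈ 3.096.


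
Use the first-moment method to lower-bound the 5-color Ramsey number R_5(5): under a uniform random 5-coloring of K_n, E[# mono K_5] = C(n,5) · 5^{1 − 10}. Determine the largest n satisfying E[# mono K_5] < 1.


We need C(n, 5) · 5^{1 − 10} < 1, i.e. C(n, 5) < 5^{10 − 1} = 1953125.
Check values of n near the boundary:
  n = 43: C(43, 5) = 962598; 962598 < 1953125? YES
  n = 44: C(44, 5) = 1086008; 1086008 < 1953125? YES
  n = 45: C(45, 5) = 1221759; 1221759 < 1953125? YES
  n = 46: C(46, 5) = 1370754; 1370754 < 1953125? YES
  n = 47: C(47, 5) = 1533939; 1533939 < 1953125? YES
  n = 48: C(48, 5) = 1712304; 1712304 < 1953125? YES
  n = 49: C(49, 5) = 1906884; 1906884 < 1953125? YES
  n = 50: C(50, 5) = 2118760; 2118760 < 1953125? NO
The largest n with C(n, 5) < 1953125 is n = 49 (where E[X] = 1906884/1953125 ≈ 0.9763). Hence R_5(5) > 49, i.e. R_5(5) ≥ 50.

Largest n = 49; hence R_5(5) > 49.


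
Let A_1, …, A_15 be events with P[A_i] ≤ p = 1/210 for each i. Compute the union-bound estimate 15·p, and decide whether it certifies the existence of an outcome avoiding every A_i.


Union bound: P[∪_{i=1}^{15} A_i] ≤ Σ_i P[A_i] ≤ 15·p = 15·(1/210) = 1/14.
Numerically: 1/14 ≈ 0.0714.
Is 1/14 < 1? YES.
Since P[∪ A_i] ≤ 1/14 < 1, the complement has P[∩ A_i^c] ≥ 1 − 1/14 = 13/14 > 0, so some outcome avoids every A_i.

15·p = 1/14 ≈ 0.0714; existence CERTIFIED by the union bound.


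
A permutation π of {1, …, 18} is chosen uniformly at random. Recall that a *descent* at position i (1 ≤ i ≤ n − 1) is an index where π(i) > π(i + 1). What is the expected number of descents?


Write X = Σ X_I over i = 1, …, 17, with X_I the indicator of one descent.
There are 17 indicators.
For each fixed i, the pair (π(i), π(i+1)) is a uniformly random ordered pair of distinct values from {1, …, 18}; by symmetry P[π(i) > π(i+1)] = 1/2.
By linearity: E[X] = 17 · (1/2) = (18 − 1) · (1/2) = 17/2 ≈ 8.5000.

E[X] = 17/2 = 8.5000.


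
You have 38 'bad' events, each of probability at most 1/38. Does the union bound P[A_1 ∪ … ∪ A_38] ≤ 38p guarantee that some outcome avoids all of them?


Union bound: P[∪_{i=1}^{38} A_i] ≤ Σ_i P[A_i] ≤ 38·p = 38·(1/38) = 1.
Numerically: 1 ≈ 1.00000.
Is 1 < 1? NO.
Since the bound 1 is ≥ 1, the union bound is uninformative here; it does NOT by itself certify existence.

38·p = 1 ≈ 1.00000; existence NOT certified by the union bound.


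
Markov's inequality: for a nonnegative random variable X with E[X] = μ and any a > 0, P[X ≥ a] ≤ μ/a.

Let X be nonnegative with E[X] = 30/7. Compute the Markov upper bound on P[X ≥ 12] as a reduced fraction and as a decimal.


μ = E[X] = 30/7, a = 12.
Markov: P[X ≥ 12] ≤ μ/a = (30/7)/12 = 5/14.
Numerically: ≈ 0.357.
(Since a = 12 > μ = 4.286, the bound 5/14 is < 1 and informative.)

P[X ≥ 12] ≤ 5/14 ≈ 0.357.


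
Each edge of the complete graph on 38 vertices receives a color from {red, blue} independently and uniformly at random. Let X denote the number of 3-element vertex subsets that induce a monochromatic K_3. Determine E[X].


Let X = Σ_S X_S over the C(38, 3) = 8436 subsets S of size 3, where X_S = 1 if the K_3 on S is monochromatic.
For a fixed S, the K_3 on S has C(3, 2) = 3 edges. P[all 3 edges red] = (1/2)^3, and likewise for blue, so P[monochromatic] = 2·(1/2)^3 = 2^{1 − 3} = 1/4.
By linearity: E[X] = C(38, 3) · 2^{1 − 3} = 8436 · 1/4 = 2109.
Numerically: E[X] ≈ 2109.0000.

E[X] = C(38,3)·2^(1−C(3,2)) = 2109 ≈ 2109.0000.


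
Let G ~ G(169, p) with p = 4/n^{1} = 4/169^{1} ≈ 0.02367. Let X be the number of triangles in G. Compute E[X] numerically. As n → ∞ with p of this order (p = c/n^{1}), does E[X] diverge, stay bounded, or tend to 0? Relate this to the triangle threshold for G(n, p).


Number of potential triangles: C(169, 3) = 790244.
Each occurs with probability p³ ≈ (0.02367)³ ≈ 1.325928e-05.
By linearity: E[X] = C(169, 3)·p³ ≈ 790244 · 1.325928e-05 ≈ 10.4781.
Here α = 1, so p = 4/n is exactly at the triangle threshold p ~ 1/n. Asymptotically E[X] → c³/6 = 4³/6 = 32/3 ≈ 10.6667, a bounded constant. In this regime the triangle count is asymptotically Poisson(c³/6).

E[X] ≈ 10.4781; in regime p = Θ(1/n^{1}) E[X] stays bounded (at the triangle threshold p ~ 1/n).


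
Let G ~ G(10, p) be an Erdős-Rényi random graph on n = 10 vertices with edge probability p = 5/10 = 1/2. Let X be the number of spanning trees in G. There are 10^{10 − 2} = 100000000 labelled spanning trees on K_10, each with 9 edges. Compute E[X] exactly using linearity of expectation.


K_10 has 10^{10 − 2} = 100000000 labelled spanning trees.
For each such spanning tree H, let X_H = 1 if all 9 edges of H are present in G. Then P[X_H = 1] = p^{9} = (1/2)^{9} = 1/512.
By linearity: E[X] = Σ_H E[X_H] = 100000000 · p^{9} = 100000000 · 1/512 = 390625/2.
Numerically: E[X] ≈ 195312.

E[X] = 100000000 · (1/2)^{9} = 390625/2 ≈ 195312.


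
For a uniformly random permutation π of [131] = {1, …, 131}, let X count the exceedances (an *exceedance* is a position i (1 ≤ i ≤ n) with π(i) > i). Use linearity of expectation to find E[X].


Write X = Σ_{i=1}^{131} X_i, where X_i = 1_{π(i) > i}.
For each fixed i, π(i) is uniform over {1, …, 131} (marginal of a uniform permutation), so P[π(i) > i] = (n − i)/n. Summing: Σ_{i=1}^{131} (n − i)/n = (0 + 1 + … + 130)/131 = 131(131 − 1)/(2·131) = (131 − 1)/2.
Hence E[X] = Σ_{i=1}^{131} (131 − i)/131 = 65 ≈ 65.0000.

E[X] = 65 = 65.0000.


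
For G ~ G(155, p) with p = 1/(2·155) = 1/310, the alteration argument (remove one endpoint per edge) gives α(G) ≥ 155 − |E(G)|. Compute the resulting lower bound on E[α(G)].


E[|E(G)|] = C(155, 2)·p = 11935 · (1/310) = 77/2.
E[α(G)] ≥ n − E[|E(G)|] = 155 − 77/2 = 233/2.
Numerically: ≈ 116.50000.
(This is only a lower bound; the true E[α(G)] may be larger.)

E[α(G)] ≥ 233/2 ≈ 116.50000.


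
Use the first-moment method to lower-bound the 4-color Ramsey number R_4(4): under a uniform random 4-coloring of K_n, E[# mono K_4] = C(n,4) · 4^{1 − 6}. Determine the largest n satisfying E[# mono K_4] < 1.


We need C(n, 4) · 4^{1 − 6} < 1, i.e. C(n, 4) < 4^{6 − 1} = 1024.
Check values of n near the boundary:
  n = 9: C(9, 4) = 126; 126 < 1024? YES
  n = 10: C(10, 4) = 210; 210 < 1024? YES
  n = 11: C(11, 4) = 330; 330 < 1024? YES
  n = 12: C(12, 4) = 495; 495 < 1024? YES
  n = 13: C(13, 4) = 715; 715 < 1024? YES
  n = 14: C(14, 4) = 1001; 1001 < 1024? YES
  n = 15: C(15, 4) = 1365; 1365 < 1024? NO
  n = 16: C(16, 4) = 1820; 1820 < 1024? NO
The largest n with C(n, 4) < 1024 is n = 14 (where E[X] = 1001/1024 ≈ 0.977539). Hence R_4(4) > 14, i.e. R_4(4) ≥ 15.

Largest n = 14; hence R_4(4) > 14.


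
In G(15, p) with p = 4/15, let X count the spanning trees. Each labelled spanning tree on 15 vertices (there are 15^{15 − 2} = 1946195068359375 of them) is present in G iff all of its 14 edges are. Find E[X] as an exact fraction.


K_15 has 15^{15 − 2} = 1946195068359375 labelled spanning trees.
For each such spanning tree H, let X_H = 1 if all 14 edges of H are present in G. Then P[X_H = 1] = p^{14} = (4/15)^{14} = 268435456/29192926025390625.
By linearity: E[X] = Σ_H E[X_H] = 1946195068359375 · p^{14} = 1946195068359375 · 268435456/29192926025390625 = 268435456/15.
Numerically: E[X] ≈ 1.79e+07.

E[X] = 1946195068359375 · (4/15)^{14} = 268435456/15 ≈ 1.79e+07.


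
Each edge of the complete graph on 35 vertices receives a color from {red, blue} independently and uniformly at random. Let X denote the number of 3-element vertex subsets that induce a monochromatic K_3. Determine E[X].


Let X = Σ_S X_S over the C(35, 3) = 6545 subsets S of size 3, where X_S = 1 if the K_3 on S is monochromatic.
For a fixed S, the K_3 on S has C(3, 2) = 3 edges. P[all 3 edges red] = (1/2)^3, and likewise for blue, so P[monochromatic] = 2·(1/2)^3 = 2^{1 − 3} = 1/4.
Summing: E[X] = C(35, 3) · 2^{1 − 3} = 6545 · 1/4 = 6545/4.
Numerically: E[X] ≈ 1636.25000.

E[X] = C(35,3)·2^(1−C(3,2)) = 6545/4 ≈ 1636.25000.


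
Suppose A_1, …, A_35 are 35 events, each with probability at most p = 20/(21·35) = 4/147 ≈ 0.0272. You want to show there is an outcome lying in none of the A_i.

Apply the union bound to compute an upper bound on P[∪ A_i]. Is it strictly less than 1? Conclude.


Union bound: P[∪_{i=1}^{35} A_i] ≤ Σ_i P[A_i] ≤ 35·p = 35·(4/147) = 20/21.
Numerically: 20/21 ≈ 0.9524.
Is 20/21 < 1? YES.
Since P[∪ A_i] ≤ 20/21 < 1, the complement has P[∩ A_i^c] ≥ 1 − 20/21 = 1/21 > 0, so some outcome avoids every A_i.

35·p = 20/21 ≈ 0.9524; existence CERTIFIED by the union bound.


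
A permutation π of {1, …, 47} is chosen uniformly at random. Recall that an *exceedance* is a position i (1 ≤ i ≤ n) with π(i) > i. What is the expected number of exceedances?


Write X = Σ_{i=1}^{47} X_i, where X_i = 1_{π(i) > i}.
For each fixed i, π(i) is uniform over {1, …, 47} (marginal of a uniform permutation), so P[π(i) > i] = (n − i)/n. Summing: Σ_{i=1}^{47} (n − i)/n = (0 + 1 + … + 46)/47 = 47(47 − 1)/(2·47) = (47 − 1)/2.
Hence E[X] = Σ_{i=1}^{47} (47 − i)/47 = 23 ≈ 23.00000.

E[X] = 23 = 23.00000.


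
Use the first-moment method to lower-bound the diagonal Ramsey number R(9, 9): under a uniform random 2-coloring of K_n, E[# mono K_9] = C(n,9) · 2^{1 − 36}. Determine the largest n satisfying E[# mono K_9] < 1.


We need C(n, 9) · 2^{1 − 36} < 1, i.e. C(n, 9) < 2^{36 − 1} = 34359738368.
Check values of n near the boundary:
  n = 61: C(61, 9) = 17341763505; 17341763505 < 34359738368? YES
  n = 62: C(62, 9) = 20286591270; 20286591270 < 34359738368? YES
  n = 63: C(63, 9) = 23667689815; 23667689815 < 34359738368? YES
  n = 64: C(64, 9) = 27540584512; 27540584512 < 34359738368? YES
  n = 65: C(65, 9) = 31966749880; 31966749880 < 34359738368? YES
  n = 66: C(66, 9) = 37014131440; 37014131440 < 34359738368? NO
  n = 67: C(67, 9) = 42757703560; 42757703560 < 34359738368? NO
The largest n with C(n, 9) < 34359738368 is n = 65 (where E[X] = 3995843735/4294967296 ≈ 0.930355). Hence R(9, 9) > 65, i.e. R(9, 9) ≥ 66.

Largest n = 65; hence R(9, 9) > 65.


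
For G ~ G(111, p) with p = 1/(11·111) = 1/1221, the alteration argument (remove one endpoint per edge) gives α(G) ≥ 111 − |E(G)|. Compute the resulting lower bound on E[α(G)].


E[|E(G)|] = C(111, 2)·p = 6105 · (1/1221) = 5.
E[α(G)] ≥ n − E[|E(G)|] = 111 − 5 = 106.
Numerically: ≈ 106.00000.
(This is only a lower bound; the true E[α(G)] may be larger.)

E[α(G)] ≥ 106 ≈ 106.00000.


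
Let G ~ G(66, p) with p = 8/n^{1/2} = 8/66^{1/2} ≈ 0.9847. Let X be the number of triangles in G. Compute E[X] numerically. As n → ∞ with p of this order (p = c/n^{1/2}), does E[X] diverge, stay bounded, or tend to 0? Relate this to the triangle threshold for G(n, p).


Number of potential triangles: C(66, 3) = 45760.
Each occurs with probability p³ ≈ (0.9847)³ ≈ 9.548916e-01.
By linearity: E[X] = C(66, 3)·p³ ≈ 45760 · 9.548916e-01 ≈ 43695.8381.
Since α = 1/2 < 1, p = c/n^{1/2} ≫ 1/n is above the triangle threshold p ~ 1/n. Asymptotically E[X] ~ (c³/6)·n^{3(1−α)} = (8³/6)·n^{1.5} → ∞; triangles are abundant w.h.p.

E[X] ≈ 43695.8381; in regime p = Θ(1/n^{1/2}) E[X] diverges (above the triangle threshold p ~ 1/n).


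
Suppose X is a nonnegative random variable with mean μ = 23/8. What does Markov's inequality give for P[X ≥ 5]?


μ = E[X] = 23/8, a = 5.
Markov: P[X ≥ 5] ≤ μ/a = (23/8)/5 = 23/40.
Numerically: ≈ 0.575.
(Since a = 5 > μ = 2.875, the bound 23/40 is < 1 and informative.)

P[X ≥ 5] ≤ 23/40 ≈ 0.575.


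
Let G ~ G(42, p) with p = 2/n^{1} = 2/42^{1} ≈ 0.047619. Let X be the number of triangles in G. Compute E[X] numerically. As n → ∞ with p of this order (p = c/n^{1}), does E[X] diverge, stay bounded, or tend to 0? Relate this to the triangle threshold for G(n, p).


Number of potential triangles: C(42, 3) = 11480.
Each occurs with probability p³ ≈ (0.047619)³ ≈ 1.07979700e-04.
By linearity: E[X] = C(42, 3)·p³ ≈ 11480 · 1.07979700e-04 ≈ 1.239607.
Here α = 1, so p = 2/n is exactly at the triangle threshold p ~ 1/n. Asymptotically E[X] → c³/6 = 2³/6 = 4/3 ≈ 1.333333, a bounded constant. In this regime the triangle count is asymptotically Poisson(c³/6).

E[X] ≈ 1.239607; in regime p = Θ(1/n^{1}) E[X] stays bounded (at the triangle threshold p ~ 1/n).


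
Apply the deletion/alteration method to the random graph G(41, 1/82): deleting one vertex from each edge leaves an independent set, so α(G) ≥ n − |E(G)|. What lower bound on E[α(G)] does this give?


E[|E(G)|] = C(41, 2)·p = 820 · (1/82) = 10.
E[α(G)] ≥ n − E[|E(G)|] = 41 − 10 = 31.
Numerically: ≈ 31.0000.
(This is only a lower bound; the true E[α(G)] may be larger.)

E[α(G)] ≥ 31 ≈ 31.0000.


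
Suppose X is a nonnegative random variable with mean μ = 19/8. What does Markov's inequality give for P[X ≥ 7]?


μ = E[X] = 19/8, a = 7.
Markov: P[X ≥ 7] ≤ μ/a = (19/8)/7 = 19/56.
Numerically: ≈ 0.33929.
(Since a = 7 > μ = 2.37500, the bound 19/56 is < 1 and informative.)

P[X ≥ 7] ≤ 19/56 ≈ 0.33929.


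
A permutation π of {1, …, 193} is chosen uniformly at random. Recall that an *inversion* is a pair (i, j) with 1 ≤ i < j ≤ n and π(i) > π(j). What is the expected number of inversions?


Write X = Σ X_I over the C(193, 2) = 18528 pairs i < j, with X_I the indicator of one inversion.
There are 18528 indicators.
For each fixed pair i < j, the values π(i) and π(j) are two distinct elements of {1, …, 193} in uniformly random order; by symmetry P[π(i) > π(j)] = 1/2.
By linearity: E[X] = 18528 · (1/2) = C(193, 2) · (1/2) = 18528/2 = 9264 ≈ 9264.00000.

E[X] = 9264 = 9264.00000.


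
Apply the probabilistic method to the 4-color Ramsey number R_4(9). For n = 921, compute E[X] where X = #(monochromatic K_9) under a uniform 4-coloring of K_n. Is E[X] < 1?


E[X] = C(921, 9) · 4^{1 − 36} = 1263413444025789313455 · 4^{−35} = 1263413444025789313455/1180591620717411303424.
As a reduced fraction: E[X] = 1263413444025789313455/1180591620717411303424 ≈ 1.0702.
Is E[X] < 1? NO.
Since E[X] ≥ 1, the first-moment bound is inconclusive at n = 921; it does NOT by itself certify R_4(9) > 921.

E[X] = 1263413444025789313455/1180591620717411303424 ≈ 1.0702; E[X] ≥ 1; first-moment method inconclusive here.


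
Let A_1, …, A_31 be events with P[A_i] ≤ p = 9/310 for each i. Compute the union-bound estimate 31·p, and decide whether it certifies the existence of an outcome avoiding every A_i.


Union bound: P[∪_{i=1}^{31} A_i] ≤ Σ_i P[A_i] ≤ 31·p = 31·(9/310) = 9/10.
Numerically: 9/10 ≈ 0.9000.
Is 9/10 < 1? YES.
Since P[∪ A_i] ≤ 9/10 < 1, the complement has P[∩ A_i^c] ≥ 1 − 9/10 = 1/10 > 0, so some outcome avoids every A_i.

31·p = 9/10 ≈ 0.9000; existence CERTIFIED by the union bound.


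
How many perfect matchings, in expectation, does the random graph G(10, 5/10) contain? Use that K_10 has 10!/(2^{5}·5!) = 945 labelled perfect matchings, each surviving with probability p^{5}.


K_10 has 10!/(2^{5}·5!) = 945 labelled perfect matchings.
For each such perfect matching H, let X_H = 1 if all 5 edges of H are present in G. Then P[X_H = 1] = p^{5} = (1/2)^{5} = 1/32.
Summing the indicators: E[X] = Σ_H E[X_H] = 945 · p^{5} = 945 · 1/32 = 945/32.
Numerically: E[X] ≈ 29.531.

E[X] = 945 · (1/2)^{5} = 945/32 ≈ 29.531.


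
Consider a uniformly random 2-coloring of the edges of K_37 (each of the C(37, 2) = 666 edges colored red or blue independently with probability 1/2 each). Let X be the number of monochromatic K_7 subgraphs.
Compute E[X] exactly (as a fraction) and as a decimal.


Let X = Σ_S X_S over the C(37, 7) = 10295472 subsets S of size 7, where X_S = 1 if the K_7 on S is monochromatic.
For a fixed S, the K_7 on S has C(7, 2) = 21 edges. P[all 21 edges red] = (1/2)^21, and likewise for blue, so P[monochromatic] = 2·(1/2)^21 = 2^{1 − 21} = 1/1048576.
By linearity of expectation: E[X] = C(37, 7) · 2^{1 − 21} = 10295472 · 1/1048576 = 643467/65536.
Numerically: E[X] ≈ 9.81853.

E[X] = C(37,7)·2^(1−C(7,2)) = 643467/65536 ≈ 9.81853.


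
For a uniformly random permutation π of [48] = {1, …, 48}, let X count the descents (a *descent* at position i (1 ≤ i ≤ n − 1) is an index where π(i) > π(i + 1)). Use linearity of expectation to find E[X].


Write X = Σ X_I over i = 1, …, 47, with X_I the indicator of one descent.
There are 47 indicators.
For each fixed i, the pair (π(i), π(i+1)) is a uniformly random ordered pair of distinct values from {1, …, 48}; by symmetry P[π(i) > π(i+1)] = 1/2.
By linearity: E[X] = 47 · (1/2) = (48 − 1) · (1/2) = 47/2 ≈ 23.50000.

E[X] = 47/2 = 23.50000.


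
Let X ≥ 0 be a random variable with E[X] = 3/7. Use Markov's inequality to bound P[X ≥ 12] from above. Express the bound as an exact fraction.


μ = E[X] = 3/7, a = 12.
Markov: P[X ≥ 12] ≤ μ/a = (3/7)/12 = 1/28.
Numerically: ≈ 0.03571.
(Since a = 12 > μ = 0.42857, the bound 1/28 is < 1 and informative.)

P[X ≥ 12] ≤ 1/28 ≈ 0.03571.


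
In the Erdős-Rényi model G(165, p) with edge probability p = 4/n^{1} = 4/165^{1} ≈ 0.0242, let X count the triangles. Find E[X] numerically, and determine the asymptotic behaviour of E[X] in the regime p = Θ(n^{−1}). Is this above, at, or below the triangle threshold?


Number of potential triangles: C(165, 3) = 735130.
Each occurs with probability p³ ≈ (0.0242)³ ≈ 1.42472e-05.
By linearity: E[X] = C(165, 3)·p³ ≈ 735130 · 1.42472e-05 ≈ 10.474.
Here α = 1, so p = 4/n is exactly at the triangle threshold p ~ 1/n. Asymptotically E[X] → c³/6 = 4³/6 = 32/3 ≈ 10.667, a bounded constant. In this regime the triangle count is asymptotically Poisson(c³/6).

E[X] ≈ 10.474; in regime p = Θ(1/n^{1}) E[X] stays bounded (at the triangle threshold p ~ 1/n).
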